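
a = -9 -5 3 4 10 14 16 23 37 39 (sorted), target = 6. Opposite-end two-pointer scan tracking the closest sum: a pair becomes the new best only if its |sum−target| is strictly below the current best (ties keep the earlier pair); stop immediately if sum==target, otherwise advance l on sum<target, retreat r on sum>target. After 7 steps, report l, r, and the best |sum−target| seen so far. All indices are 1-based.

l=1 r=10: -9+39=30 d=24 *, r--
l=1 r=9: -9+37=28 d=22 *, r--
l=1 r=8: -9+23=14 d=8 *, r--
l=1 r=7: -9+16=7 d=1 *, r--
l=1 r=6: -9+14=5 d=1, l++
l=2 r=6: -5+14=9 d=3, r--
l=2 r=5: -5+10=5 d=1, l++

l=3, r=5, best |Δ|=1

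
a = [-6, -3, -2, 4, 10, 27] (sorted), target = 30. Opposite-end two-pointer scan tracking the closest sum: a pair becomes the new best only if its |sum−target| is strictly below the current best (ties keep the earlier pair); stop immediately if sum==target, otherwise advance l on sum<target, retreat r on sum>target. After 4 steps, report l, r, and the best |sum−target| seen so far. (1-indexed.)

l=4, r=5, best |Δ|=1

l=1 r=6: -6+27=21 d=9 *, l++
l=2 r=6: -3+27=24 d=6 *, l++
l=3 r=6: -2+27=25 d=5 *, l++
l=4 r=6: 4+27=31 d=1 *, r--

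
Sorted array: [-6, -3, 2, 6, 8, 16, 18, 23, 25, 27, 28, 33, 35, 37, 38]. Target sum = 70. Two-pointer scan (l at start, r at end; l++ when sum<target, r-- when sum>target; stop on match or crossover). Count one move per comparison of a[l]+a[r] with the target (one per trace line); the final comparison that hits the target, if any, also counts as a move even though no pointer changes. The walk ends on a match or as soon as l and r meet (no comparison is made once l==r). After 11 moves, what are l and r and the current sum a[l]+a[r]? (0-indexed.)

l=11, r=14, sum=71

l=0 r=14: -6+38=32 <70, l++
l=1 r=14: -3+38=35 <70, l++
l=2 r=14: 2+38=40 <70, l++
l=3 r=14: 6+38=44 <70, l++
l=4 r=14: 8+38=46 <70, l++
l=5 r=14: 16+38=54 <70, l++
l=6 r=14: 18+38=56 <70, l++
l=7 r=14: 23+38=61 <70, l++
l=8 r=14: 25+38=63 <70, l++
l=9 r=14: 27+38=65 <70, l++
l=10 r=14: 28+38=66 <70, l++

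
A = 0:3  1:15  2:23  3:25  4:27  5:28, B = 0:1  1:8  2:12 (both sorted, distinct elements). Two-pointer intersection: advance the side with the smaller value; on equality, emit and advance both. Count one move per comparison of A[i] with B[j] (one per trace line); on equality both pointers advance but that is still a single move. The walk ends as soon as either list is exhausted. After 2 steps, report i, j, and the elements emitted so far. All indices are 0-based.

[i=0,j=0] 3>1 → j++
[i=0,j=1] 3<8 → i++

i=1, j=1, emitted=[]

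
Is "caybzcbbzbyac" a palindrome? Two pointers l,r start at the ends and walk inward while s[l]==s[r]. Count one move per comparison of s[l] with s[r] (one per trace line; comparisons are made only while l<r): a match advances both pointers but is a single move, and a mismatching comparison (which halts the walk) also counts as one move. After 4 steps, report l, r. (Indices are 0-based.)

l=4, r=8

[0,12] 'c'=='c' → l++,r--
[1,11] 'a'=='a' → l++,r--
[2,10] 'y'=='y' → l++,r--
[3,9] 'b'=='b' → l++,r--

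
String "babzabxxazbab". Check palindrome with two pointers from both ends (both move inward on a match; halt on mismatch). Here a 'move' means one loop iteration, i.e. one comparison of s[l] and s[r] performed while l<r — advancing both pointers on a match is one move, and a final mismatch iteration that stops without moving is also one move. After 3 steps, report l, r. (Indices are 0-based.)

l=0 r=12: 'b'=='b', l++,r--
l=1 r=11: 'a'=='a', l++,r--
l=2 r=10: 'b'=='b', l++,r--

l=3, r=9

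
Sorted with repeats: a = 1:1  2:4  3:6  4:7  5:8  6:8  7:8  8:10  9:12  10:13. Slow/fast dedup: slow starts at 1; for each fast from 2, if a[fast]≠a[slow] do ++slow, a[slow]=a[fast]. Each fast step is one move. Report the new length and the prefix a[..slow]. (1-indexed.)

(s=1,f=2) a[fast]=4≠a[slow]=1 write a[2]=4 → slow++,fast++
(s=2,f=3) a[fast]=6≠a[slow]=4 write a[3]=6 → slow++,fast++
(s=3,f=4) a[fast]=7≠a[slow]=6 write a[4]=7 → slow++,fast++
(s=4,f=5) a[fast]=8≠a[slow]=7 write a[5]=8 → slow++,fast++
(s=5,f=6) a[fast]=8=a[slow] dup → fast++
(s=5,f=7) a[fast]=8=a[slow] dup → fast++
(s=5,f=8) a[fast]=10≠a[slow]=8 write a[6]=10 → slow++,fast++
(s=6,f=9) a[fast]=12≠a[slow]=10 write a[7]=12 → slow++,fast++
(s=7,f=10) a[fast]=13≠a[slow]=12 write a[8]=13 → slow++,fast++

length 8; prefix = [1, 4, 6, 7, 8, 10, 12, 13]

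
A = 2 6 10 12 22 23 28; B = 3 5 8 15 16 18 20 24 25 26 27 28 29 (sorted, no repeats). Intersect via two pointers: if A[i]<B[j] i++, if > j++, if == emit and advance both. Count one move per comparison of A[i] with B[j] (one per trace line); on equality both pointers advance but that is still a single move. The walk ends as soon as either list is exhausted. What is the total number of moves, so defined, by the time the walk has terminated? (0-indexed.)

18 moves

[i=0,j=0] 2<3 → i++
[i=1,j=0] 6>3 → j++
[i=1,j=1] 6>5 → j++
[i=1,j=2] 6<8 → i++
[i=2,j=2] 10>8 → j++
[i=2,j=3] 10<15 → i++
[i=3,j=3] 12<15 → i++
[i=4,j=3] 22>15 → j++
[i=4,j=4] 22>16 → j++
[i=4,j=5] 22>18 → j++
[i=4,j=6] 22>20 → j++
[i=4,j=7] 22<24 → i++
[i=5,j=7] 23<24 → i++
[i=6,j=7] 28>24 → j++
[i=6,j=8] 28>25 → j++
[i=6,j=9] 28>26 → j++
[i=6,j=10] 28>27 → j++
[i=6,j=11] 28==28 emit → i++,j++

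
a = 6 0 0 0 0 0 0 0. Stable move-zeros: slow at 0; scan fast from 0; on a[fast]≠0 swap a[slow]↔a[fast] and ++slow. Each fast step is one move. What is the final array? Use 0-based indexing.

slow=0 fast=0: a[fast]=6≠0 swap→a[0]=6, slow++,fast++
slow=1 fast=1: a[fast]=0, fast++
slow=1 fast=2: a[fast]=0, fast++
slow=1 fast=3: a[fast]=0, fast++
slow=1 fast=4: a[fast]=0, fast++
slow=1 fast=5: a[fast]=0, fast++
slow=1 fast=6: a[fast]=0, fast++
slow=1 fast=7: a[fast]=0, fast++

[6, 0, 0, 0, 0, 0, 0, 0]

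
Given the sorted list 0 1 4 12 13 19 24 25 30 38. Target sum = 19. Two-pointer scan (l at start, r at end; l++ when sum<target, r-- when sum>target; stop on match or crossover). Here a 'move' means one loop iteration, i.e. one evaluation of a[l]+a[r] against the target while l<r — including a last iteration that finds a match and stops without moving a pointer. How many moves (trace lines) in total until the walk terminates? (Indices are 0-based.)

[0,9] 0+38=38 >19 → r--
[0,8] 0+30=30 >19 → r--
[0,7] 0+25=25 >19 → r--
[0,6] 0+24=24 >19 → r--
[0,5] 0+19=19 → found

5 moves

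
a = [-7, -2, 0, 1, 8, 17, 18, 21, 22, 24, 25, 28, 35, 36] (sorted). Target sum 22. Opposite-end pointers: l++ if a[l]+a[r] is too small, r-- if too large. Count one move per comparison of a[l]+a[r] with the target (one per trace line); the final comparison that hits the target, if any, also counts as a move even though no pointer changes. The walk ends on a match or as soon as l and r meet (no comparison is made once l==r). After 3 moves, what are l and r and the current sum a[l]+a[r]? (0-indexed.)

l=0 r=13: -7+36=29 >22, r--
l=0 r=12: -7+35=28 >22, r--
l=0 r=11: -7+28=21 <22, l++

l=1, r=11, sum=26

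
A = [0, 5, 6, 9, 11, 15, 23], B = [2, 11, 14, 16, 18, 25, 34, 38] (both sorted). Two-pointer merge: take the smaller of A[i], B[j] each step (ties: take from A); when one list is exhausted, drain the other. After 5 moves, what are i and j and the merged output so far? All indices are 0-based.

[i=0,j=0] A[i]=0<=B[j]=2 take 0 → i++
[i=1,j=0] A[i]=5>B[j]=2 take 2 → j++
[i=1,j=1] A[i]=5<=B[j]=11 take 5 → i++
[i=2,j=1] A[i]=6<=B[j]=11 take 6 → i++
[i=3,j=1] A[i]=9<=B[j]=11 take 9 → i++

i=4, j=1, merged so far=[0, 2, 5, 6, 9]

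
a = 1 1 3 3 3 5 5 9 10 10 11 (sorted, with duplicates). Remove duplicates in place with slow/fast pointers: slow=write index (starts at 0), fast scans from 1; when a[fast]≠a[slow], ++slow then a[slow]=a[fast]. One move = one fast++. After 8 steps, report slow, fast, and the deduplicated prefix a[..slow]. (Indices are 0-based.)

slow=0 fast=1: a[fast]=1=a[slow] dup, fast++
slow=0 fast=2: a[fast]=3≠a[slow]=1 write a[1]=3, slow++,fast++
slow=1 fast=3: a[fast]=3=a[slow] dup, fast++
slow=1 fast=4: a[fast]=3=a[slow] dup, fast++
slow=1 fast=5: a[fast]=5≠a[slow]=3 write a[2]=5, slow++,fast++
slow=2 fast=6: a[fast]=5=a[slow] dup, fast++
slow=2 fast=7: a[fast]=9≠a[slow]=5 write a[3]=9, slow++,fast++
slow=3 fast=8: a[fast]=10≠a[slow]=9 write a[4]=10, slow++,fast++

slow=4, fast=9, prefix=[1, 3, 5, 9, 10]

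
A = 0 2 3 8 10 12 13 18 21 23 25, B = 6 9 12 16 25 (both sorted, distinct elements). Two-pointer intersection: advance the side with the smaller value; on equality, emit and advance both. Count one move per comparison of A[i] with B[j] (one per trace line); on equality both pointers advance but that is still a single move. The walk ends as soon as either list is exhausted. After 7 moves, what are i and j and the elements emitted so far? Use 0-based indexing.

i=5, j=2, emitted=[]

i=0 j=0: 0<6, i++
i=1 j=0: 2<6, i++
i=2 j=0: 3<6, i++
i=3 j=0: 8>6, j++
i=3 j=1: 8<9, i++
i=4 j=1: 10>9, j++
i=4 j=2: 10<12, i++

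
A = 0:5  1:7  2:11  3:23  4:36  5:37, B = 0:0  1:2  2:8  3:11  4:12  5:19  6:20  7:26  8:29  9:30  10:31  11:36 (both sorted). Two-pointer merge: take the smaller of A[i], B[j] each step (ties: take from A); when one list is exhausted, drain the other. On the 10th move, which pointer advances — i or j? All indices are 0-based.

j

[i=0,j=0] A[i]=5>B[j]=0 take 0 → j++
[i=0,j=1] A[i]=5>B[j]=2 take 2 → j++
[i=0,j=2] A[i]=5<=B[j]=8 take 5 → i++
[i=1,j=2] A[i]=7<=B[j]=8 take 7 → i++
[i=2,j=2] A[i]=11>B[j]=8 take 8 → j++
[i=2,j=3] A[i]=11<=B[j]=11 take 11 → i++
[i=3,j=3] A[i]=23>B[j]=11 take 11 → j++
[i=3,j=4] A[i]=23>B[j]=12 take 12 → j++
[i=3,j=5] A[i]=23>B[j]=19 take 19 → j++
[i=3,j=6] A[i]=23>B[j]=20 take 20 → j++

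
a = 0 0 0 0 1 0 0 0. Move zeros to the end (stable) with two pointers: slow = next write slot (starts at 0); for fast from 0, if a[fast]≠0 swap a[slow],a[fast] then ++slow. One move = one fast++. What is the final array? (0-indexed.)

[1, 0, 0, 0, 0, 0, 0, 0]

slow=0 fast=0: a[fast]=0, fast++
slow=0 fast=1: a[fast]=0, fast++
slow=0 fast=2: a[fast]=0, fast++
slow=0 fast=3: a[fast]=0, fast++
slow=0 fast=4: a[fast]=1≠0 swap→a[0]=1, slow++,fast++
slow=1 fast=5: a[fast]=0, fast++
slow=1 fast=6: a[fast]=0, fast++
slow=1 fast=7: a[fast]=0, fast++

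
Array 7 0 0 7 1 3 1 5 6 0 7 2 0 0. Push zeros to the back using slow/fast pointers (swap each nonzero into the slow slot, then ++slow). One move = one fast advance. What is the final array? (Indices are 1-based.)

[7, 7, 1, 3, 1, 5, 6, 7, 2, 0, 0, 0, 0, 0]

slow=1 fast=1: a[fast]=7≠0 swap→a[1]=7, slow++,fast++
slow=2 fast=2: a[fast]=0, fast++
slow=2 fast=3: a[fast]=0, fast++
slow=2 fast=4: a[fast]=7≠0 swap→a[2]=7, slow++,fast++
slow=3 fast=5: a[fast]=1≠0 swap→a[3]=1, slow++,fast++
slow=4 fast=6: a[fast]=3≠0 swap→a[4]=3, slow++,fast++
slow=5 fast=7: a[fast]=1≠0 swap→a[5]=1, slow++,fast++
slow=6 fast=8: a[fast]=5≠0 swap→a[6]=5, slow++,fast++
slow=7 fast=9: a[fast]=6≠0 swap→a[7]=6, slow++,fast++
slow=8 fast=10: a[fast]=0, fast++
slow=8 fast=11: a[fast]=7≠0 swap→a[8]=7, slow++,fast++
slow=9 fast=12: a[fast]=2≠0 swap→a[9]=2, slow++,fast++
slow=10 fast=13: a[fast]=0, fast++
slow=10 fast=14: a[fast]=0, fast++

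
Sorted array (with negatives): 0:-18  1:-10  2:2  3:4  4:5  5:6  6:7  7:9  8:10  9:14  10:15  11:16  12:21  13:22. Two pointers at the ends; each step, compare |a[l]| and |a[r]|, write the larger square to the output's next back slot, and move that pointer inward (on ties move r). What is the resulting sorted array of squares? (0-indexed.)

[0,13] |-18|<=|22| out[13]=484 → r--
[0,12] |-18|<=|21| out[12]=441 → r--
[0,11] |-18|>|16| out[11]=324 → l++
[1,11] |-10|<=|16| out[10]=256 → r--
[1,10] |-10|<=|15| out[9]=225 → r--
[1,9] |-10|<=|14| out[8]=196 → r--
[1,8] |-10|<=|10| out[7]=100 → r--
[1,7] |-10|>|9| out[6]=100 → l++
[2,7] |2|<=|9| out[5]=81 → r--
[2,6] |2|<=|7| out[4]=49 → r--
[2,5] |2|<=|6| out[3]=36 → r--
[2,4] |2|<=|5| out[2]=25 → r--
[2,3] |2|<=|4| out[1]=16 → r--
[2,2] |2|<=|2| out[0]=4 → r--

[4, 16, 25, 36, 49, 81, 100, 100, 196, 225, 256, 324, 441, 484]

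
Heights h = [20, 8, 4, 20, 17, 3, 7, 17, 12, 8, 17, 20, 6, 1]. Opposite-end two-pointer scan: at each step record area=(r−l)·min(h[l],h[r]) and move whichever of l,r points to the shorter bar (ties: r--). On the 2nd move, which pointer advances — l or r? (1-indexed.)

r

[1,14] min(20,1)*13=13 best=13 * → r--
[1,13] min(20,6)*12=72 best=72 * → r--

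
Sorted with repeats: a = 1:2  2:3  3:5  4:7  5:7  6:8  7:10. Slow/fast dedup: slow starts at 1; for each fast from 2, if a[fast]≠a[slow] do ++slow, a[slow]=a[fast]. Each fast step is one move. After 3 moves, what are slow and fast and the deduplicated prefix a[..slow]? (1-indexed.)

slow=4, fast=5, prefix=[2, 3, 5, 7]

slow=1 fast=2: a[fast]=3≠a[slow]=2 write a[2]=3, slow++,fast++
slow=2 fast=3: a[fast]=5≠a[slow]=3 write a[3]=5, slow++,fast++
slow=3 fast=4: a[fast]=7≠a[slow]=5 write a[4]=7, slow++,fast++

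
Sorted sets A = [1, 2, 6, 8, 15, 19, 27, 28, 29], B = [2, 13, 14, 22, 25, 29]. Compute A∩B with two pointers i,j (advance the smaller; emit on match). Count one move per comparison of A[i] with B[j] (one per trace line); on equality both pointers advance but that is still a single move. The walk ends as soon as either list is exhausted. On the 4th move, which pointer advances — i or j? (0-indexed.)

[i=0,j=0] 1<2 → i++
[i=1,j=0] 2==2 emit → i++,j++
[i=2,j=1] 6<13 → i++
[i=3,j=1] 8<13 → i++

i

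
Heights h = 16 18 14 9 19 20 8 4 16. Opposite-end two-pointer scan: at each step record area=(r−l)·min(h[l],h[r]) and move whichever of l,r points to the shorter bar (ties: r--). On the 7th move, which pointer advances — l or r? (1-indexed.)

l

[1,9] min(16,16)*8=128 best=128 * → r--
[1,8] min(16,4)*7=28 best=128 → r--
[1,7] min(16,8)*6=48 best=128 → r--
[1,6] min(16,20)*5=80 best=128 → l++
[2,6] min(18,20)*4=72 best=128 → l++
[3,6] min(14,20)*3=42 best=128 → l++
[4,6] min(9,20)*2=18 best=128 → l++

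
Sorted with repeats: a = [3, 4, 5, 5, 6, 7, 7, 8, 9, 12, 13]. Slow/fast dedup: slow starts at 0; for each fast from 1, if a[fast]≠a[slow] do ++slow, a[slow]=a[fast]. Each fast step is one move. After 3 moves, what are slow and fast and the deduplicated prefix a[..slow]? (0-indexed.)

slow=0 fast=1: a[fast]=4≠a[slow]=3 write a[1]=4, slow++,fast++
slow=1 fast=2: a[fast]=5≠a[slow]=4 write a[2]=5, slow++,fast++
slow=2 fast=3: a[fast]=5=a[slow] dup, fast++

slow=2, fast=4, prefix=[3, 4, 5]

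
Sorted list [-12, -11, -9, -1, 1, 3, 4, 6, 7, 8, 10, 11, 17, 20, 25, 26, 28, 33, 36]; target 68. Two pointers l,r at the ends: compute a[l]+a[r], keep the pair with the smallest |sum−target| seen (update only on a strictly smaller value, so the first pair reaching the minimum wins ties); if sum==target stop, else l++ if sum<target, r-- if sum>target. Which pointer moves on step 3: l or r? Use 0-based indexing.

l=0 r=18: -12+36=24 d=44 *, l++
l=1 r=18: -11+36=25 d=43 *, l++
l=2 r=18: -9+36=27 d=41 *, l++

l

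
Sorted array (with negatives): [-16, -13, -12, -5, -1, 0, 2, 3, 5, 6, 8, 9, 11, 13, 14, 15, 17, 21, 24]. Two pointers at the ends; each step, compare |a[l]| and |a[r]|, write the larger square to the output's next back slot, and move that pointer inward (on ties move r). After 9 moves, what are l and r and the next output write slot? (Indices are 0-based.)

l=0 r=18: |-16|<=|24| out[18]=576, r--
l=0 r=17: |-16|<=|21| out[17]=441, r--
l=0 r=16: |-16|<=|17| out[16]=289, r--
l=0 r=15: |-16|>|15| out[15]=256, l++
l=1 r=15: |-13|<=|15| out[14]=225, r--
l=1 r=14: |-13|<=|14| out[13]=196, r--
l=1 r=13: |-13|<=|13| out[12]=169, r--
l=1 r=12: |-13|>|11| out[11]=169, l++
l=2 r=12: |-12|>|11| out[10]=144, l++

l=3, r=12, next write slot=9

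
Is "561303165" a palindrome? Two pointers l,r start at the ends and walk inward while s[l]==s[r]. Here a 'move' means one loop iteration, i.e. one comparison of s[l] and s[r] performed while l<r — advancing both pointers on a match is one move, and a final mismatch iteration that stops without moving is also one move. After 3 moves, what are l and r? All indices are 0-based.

l=0 r=8: '5'=='5', l++,r--
l=1 r=7: '6'=='6', l++,r--
l=2 r=6: '1'=='1', l++,r--

l=3, r=5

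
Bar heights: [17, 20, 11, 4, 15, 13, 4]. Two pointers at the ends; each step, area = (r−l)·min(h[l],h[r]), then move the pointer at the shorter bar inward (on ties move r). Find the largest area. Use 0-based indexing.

max area = 65

l=0 r=6: min(17,4)*6=24 best=24 *, r--
l=0 r=5: min(17,13)*5=65 best=65 *, r--
l=0 r=4: min(17,15)*4=60 best=65, r--
l=0 r=3: min(17,4)*3=12 best=65, r--
l=0 r=2: min(17,11)*2=22 best=65, r--
l=0 r=1: min(17,20)*1=17 best=65, l++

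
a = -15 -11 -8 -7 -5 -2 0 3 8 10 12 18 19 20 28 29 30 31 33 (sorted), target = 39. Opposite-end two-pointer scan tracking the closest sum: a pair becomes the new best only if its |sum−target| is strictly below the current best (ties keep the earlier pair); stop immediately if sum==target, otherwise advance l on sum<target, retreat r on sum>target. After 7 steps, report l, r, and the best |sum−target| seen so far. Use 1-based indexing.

[1,19] -15+33=18 d=21 * → l++
[2,19] -11+33=22 d=17 * → l++
[3,19] -8+33=25 d=14 * → l++
[4,19] -7+33=26 d=13 * → l++
[5,19] -5+33=28 d=11 * → l++
[6,19] -2+33=31 d=8 * → l++
[7,19] 0+33=33 d=6 * → l++

l=8, r=19, best |Δ|=6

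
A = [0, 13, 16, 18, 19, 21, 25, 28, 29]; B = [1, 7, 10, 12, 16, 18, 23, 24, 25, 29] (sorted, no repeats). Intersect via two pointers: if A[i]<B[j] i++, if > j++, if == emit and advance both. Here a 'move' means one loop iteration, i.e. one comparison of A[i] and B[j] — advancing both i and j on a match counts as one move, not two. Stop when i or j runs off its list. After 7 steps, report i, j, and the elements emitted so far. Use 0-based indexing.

i=3, j=5, emitted=[16]

i=0 j=0: 0<1, i++
i=1 j=0: 13>1, j++
i=1 j=1: 13>7, j++
i=1 j=2: 13>10, j++
i=1 j=3: 13>12, j++
i=1 j=4: 13<16, i++
i=2 j=4: 16==16 emit, i++,j++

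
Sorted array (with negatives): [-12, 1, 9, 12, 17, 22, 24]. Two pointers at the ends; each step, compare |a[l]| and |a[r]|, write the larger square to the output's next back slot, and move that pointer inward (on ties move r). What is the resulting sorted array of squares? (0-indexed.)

[0,6] |-12|<=|24| out[6]=576 → r--
[0,5] |-12|<=|22| out[5]=484 → r--
[0,4] |-12|<=|17| out[4]=289 → r--
[0,3] |-12|<=|12| out[3]=144 → r--
[0,2] |-12|>|9| out[2]=144 → l++
[1,2] |1|<=|9| out[1]=81 → r--
[1,1] |1|<=|1| out[0]=1 → r--

[1, 81, 144, 144, 289, 484, 576]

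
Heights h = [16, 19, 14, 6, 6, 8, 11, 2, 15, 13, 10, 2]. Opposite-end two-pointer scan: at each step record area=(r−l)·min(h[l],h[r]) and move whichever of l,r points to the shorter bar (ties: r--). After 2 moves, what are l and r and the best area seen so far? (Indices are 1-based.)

l=1, r=10, best area=100

l=1 r=12: min(16,2)*11=22 best=22 *, r--
l=1 r=11: min(16,10)*10=100 best=100 *, r--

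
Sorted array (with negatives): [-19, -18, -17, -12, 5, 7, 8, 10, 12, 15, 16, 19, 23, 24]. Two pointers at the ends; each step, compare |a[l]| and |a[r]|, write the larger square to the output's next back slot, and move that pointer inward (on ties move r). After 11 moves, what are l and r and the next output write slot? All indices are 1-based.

l=5, r=7, next write slot=3

[1,14] |-19|<=|24| out[14]=576 → r--
[1,13] |-19|<=|23| out[13]=529 → r--
[1,12] |-19|<=|19| out[12]=361 → r--
[1,11] |-19|>|16| out[11]=361 → l++
[2,11] |-18|>|16| out[10]=324 → l++
[3,11] |-17|>|16| out[9]=289 → l++
[4,11] |-12|<=|16| out[8]=256 → r--
[4,10] |-12|<=|15| out[7]=225 → r--
[4,9] |-12|<=|12| out[6]=144 → r--
[4,8] |-12|>|10| out[5]=144 → l++
[5,8] |5|<=|10| out[4]=100 → r--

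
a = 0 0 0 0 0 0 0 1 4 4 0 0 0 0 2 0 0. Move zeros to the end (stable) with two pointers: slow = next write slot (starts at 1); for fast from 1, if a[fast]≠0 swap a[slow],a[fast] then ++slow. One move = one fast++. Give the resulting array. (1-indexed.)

(s=1,f=1) a[fast]=0 → fast++
(s=1,f=2) a[fast]=0 → fast++
(s=1,f=3) a[fast]=0 → fast++
(s=1,f=4) a[fast]=0 → fast++
(s=1,f=5) a[fast]=0 → fast++
(s=1,f=6) a[fast]=0 → fast++
(s=1,f=7) a[fast]=0 → fast++
(s=1,f=8) a[fast]=1≠0 swap→a[1]=1 → slow++,fast++
(s=2,f=9) a[fast]=4≠0 swap→a[2]=4 → slow++,fast++
(s=3,f=10) a[fast]=4≠0 swap→a[3]=4 → slow++,fast++
(s=4,f=11) a[fast]=0 → fast++
(s=4,f=12) a[fast]=0 → fast++
(s=4,f=13) a[fast]=0 → fast++
(s=4,f=14) a[fast]=0 → fast++
(s=4,f=15) a[fast]=2≠0 swap→a[4]=2 → slow++,fast++
(s=5,f=16) a[fast]=0 → fast++
(s=5,f=17) a[fast]=0 → fast++

[1, 4, 4, 2, 0, 0, 0, 0, 0, 0, 0, 0, 0, 0, 0, 0, 0]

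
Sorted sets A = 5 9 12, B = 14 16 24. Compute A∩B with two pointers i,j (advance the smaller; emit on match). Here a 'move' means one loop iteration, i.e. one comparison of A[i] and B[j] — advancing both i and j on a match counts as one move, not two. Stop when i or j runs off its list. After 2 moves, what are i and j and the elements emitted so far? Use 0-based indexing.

[i=0,j=0] 5<14 → i++
[i=1,j=0] 9<14 → i++

i=2, j=0, emitted=[]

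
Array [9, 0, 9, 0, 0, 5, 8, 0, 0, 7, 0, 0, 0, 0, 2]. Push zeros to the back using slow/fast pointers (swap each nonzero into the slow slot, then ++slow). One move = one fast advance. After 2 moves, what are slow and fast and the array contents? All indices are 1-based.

(s=1,f=1) a[fast]=9≠0 swap→a[1]=9 → slow++,fast++
(s=2,f=2) a[fast]=0 → fast++

slow=2, fast=3, a=[9, 0, 9, 0, 0, 5, 8, 0, 0, 7, 0, 0, 0, 0, 2]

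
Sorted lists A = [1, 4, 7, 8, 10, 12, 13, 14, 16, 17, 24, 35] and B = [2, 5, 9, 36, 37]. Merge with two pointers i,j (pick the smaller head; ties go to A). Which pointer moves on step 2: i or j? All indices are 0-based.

j

i=0 j=0: A[i]=1<=B[j]=2 take 1, i++
i=1 j=0: A[i]=4>B[j]=2 take 2, j++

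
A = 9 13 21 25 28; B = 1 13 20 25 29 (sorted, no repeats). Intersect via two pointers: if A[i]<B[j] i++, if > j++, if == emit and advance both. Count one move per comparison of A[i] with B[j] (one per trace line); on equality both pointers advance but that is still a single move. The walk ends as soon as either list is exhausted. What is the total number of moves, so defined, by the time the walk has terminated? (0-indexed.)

[i=0,j=0] 9>1 → j++
[i=0,j=1] 9<13 → i++
[i=1,j=1] 13==13 emit → i++,j++
[i=2,j=2] 21>20 → j++
[i=2,j=3] 21<25 → i++
[i=3,j=3] 25==25 emit → i++,j++
[i=4,j=4] 28<29 → i++

7 moves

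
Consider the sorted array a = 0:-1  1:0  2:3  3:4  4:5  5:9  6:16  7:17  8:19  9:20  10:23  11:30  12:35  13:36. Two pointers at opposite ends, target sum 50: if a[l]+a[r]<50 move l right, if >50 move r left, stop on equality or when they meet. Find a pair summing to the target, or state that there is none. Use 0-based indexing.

(20, 30)

[0,13] -1+36=35 <50 → l++
[1,13] 0+36=36 <50 → l++
[2,13] 3+36=39 <50 → l++
[3,13] 4+36=40 <50 → l++
[4,13] 5+36=41 <50 → l++
[5,13] 9+36=45 <50 → l++
[6,13] 16+36=52 >50 → r--
[6,12] 16+35=51 >50 → r--
[6,11] 16+30=46 <50 → l++
[7,11] 17+30=47 <50 → l++
[8,11] 19+30=49 <50 → l++
[9,11] 20+30=50 → found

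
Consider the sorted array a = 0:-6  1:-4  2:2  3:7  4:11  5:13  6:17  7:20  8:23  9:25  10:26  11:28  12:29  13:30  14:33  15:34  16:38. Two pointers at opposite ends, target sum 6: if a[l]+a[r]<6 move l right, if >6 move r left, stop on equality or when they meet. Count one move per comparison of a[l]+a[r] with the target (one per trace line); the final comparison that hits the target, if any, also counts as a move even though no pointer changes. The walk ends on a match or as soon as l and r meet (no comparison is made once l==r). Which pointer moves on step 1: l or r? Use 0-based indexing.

r

[0,16] -6+38=32 >6 → r--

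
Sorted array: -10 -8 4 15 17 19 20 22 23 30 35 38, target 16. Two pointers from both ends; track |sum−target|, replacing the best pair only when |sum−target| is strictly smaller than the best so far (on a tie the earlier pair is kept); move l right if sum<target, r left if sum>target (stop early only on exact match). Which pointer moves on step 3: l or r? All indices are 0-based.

[0,11] -10+38=28 d=12 * → r--
[0,10] -10+35=25 d=9 * → r--
[0,9] -10+30=20 d=4 * → r--

r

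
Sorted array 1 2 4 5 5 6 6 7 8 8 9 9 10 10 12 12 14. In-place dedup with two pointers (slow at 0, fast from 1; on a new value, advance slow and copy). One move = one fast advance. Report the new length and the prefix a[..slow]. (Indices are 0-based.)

slow=0 fast=1: a[fast]=2≠a[slow]=1 write a[1]=2, slow++,fast++
slow=1 fast=2: a[fast]=4≠a[slow]=2 write a[2]=4, slow++,fast++
slow=2 fast=3: a[fast]=5≠a[slow]=4 write a[3]=5, slow++,fast++
slow=3 fast=4: a[fast]=5=a[slow] dup, fast++
slow=3 fast=5: a[fast]=6≠a[slow]=5 write a[4]=6, slow++,fast++
slow=4 fast=6: a[fast]=6=a[slow] dup, fast++
slow=4 fast=7: a[fast]=7≠a[slow]=6 write a[5]=7, slow++,fast++
slow=5 fast=8: a[fast]=8≠a[slow]=7 write a[6]=8, slow++,fast++
slow=6 fast=9: a[fast]=8=a[slow] dup, fast++
slow=6 fast=10: a[fast]=9≠a[slow]=8 write a[7]=9, slow++,fast++
slow=7 fast=11: a[fast]=9=a[slow] dup, fast++
slow=7 fast=12: a[fast]=10≠a[slow]=9 write a[8]=10, slow++,fast++
slow=8 fast=13: a[fast]=10=a[slow] dup, fast++
slow=8 fast=14: a[fast]=12≠a[slow]=10 write a[9]=12, slow++,fast++
slow=9 fast=15: a[fast]=12=a[slow] dup, fast++
slow=9 fast=16: a[fast]=14≠a[slow]=12 write a[10]=14, slow++,fast++

length 11; prefix = [1, 2, 4, 5, 6, 7, 8, 9, 10, 12, 14]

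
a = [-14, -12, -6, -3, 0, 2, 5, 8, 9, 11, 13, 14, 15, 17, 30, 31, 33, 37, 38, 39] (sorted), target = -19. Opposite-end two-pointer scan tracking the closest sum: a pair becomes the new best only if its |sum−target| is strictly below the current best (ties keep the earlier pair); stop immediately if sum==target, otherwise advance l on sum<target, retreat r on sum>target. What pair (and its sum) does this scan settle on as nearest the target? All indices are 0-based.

l=0 r=19: -14+39=25 d=44 *, r--
l=0 r=18: -14+38=24 d=43 *, r--
l=0 r=17: -14+37=23 d=42 *, r--
l=0 r=16: -14+33=19 d=38 *, r--
l=0 r=15: -14+31=17 d=36 *, r--
l=0 r=14: -14+30=16 d=35 *, r--
l=0 r=13: -14+17=3 d=22 *, r--
l=0 r=12: -14+15=1 d=20 *, r--
l=0 r=11: -14+14=0 d=19 *, r--
l=0 r=10: -14+13=-1 d=18 *, r--
l=0 r=9: -14+11=-3 d=16 *, r--
l=0 r=8: -14+9=-5 d=14 *, r--
l=0 r=7: -14+8=-6 d=13 *, r--
l=0 r=6: -14+5=-9 d=10 *, r--
l=0 r=5: -14+2=-12 d=7 *, r--
l=0 r=4: -14+0=-14 d=5 *, r--
l=0 r=3: -14+-3=-17 d=2 *, r--
l=0 r=2: -14+-6=-20 d=1 *, l++
l=1 r=2: -12+-6=-18 d=1, r--

pair (-14, -6) with sum -20 (|Δ|=1)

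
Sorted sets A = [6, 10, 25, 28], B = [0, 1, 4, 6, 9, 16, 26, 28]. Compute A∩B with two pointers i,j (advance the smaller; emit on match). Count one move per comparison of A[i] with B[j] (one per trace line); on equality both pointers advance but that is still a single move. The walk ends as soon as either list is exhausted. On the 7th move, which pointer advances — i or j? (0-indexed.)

j

i=0 j=0: 6>0, j++
i=0 j=1: 6>1, j++
i=0 j=2: 6>4, j++
i=0 j=3: 6==6 emit, i++,j++
i=1 j=4: 10>9, j++
i=1 j=5: 10<16, i++
i=2 j=5: 25>16, j++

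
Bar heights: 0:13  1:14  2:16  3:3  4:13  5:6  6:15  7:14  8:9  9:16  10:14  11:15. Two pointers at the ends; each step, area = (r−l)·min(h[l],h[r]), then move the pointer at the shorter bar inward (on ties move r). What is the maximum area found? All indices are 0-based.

max area = 143

[0,11] min(13,15)*11=143 best=143 * → l++
[1,11] min(14,15)*10=140 best=143 → l++
[2,11] min(16,15)*9=135 best=143 → r--
[2,10] min(16,14)*8=112 best=143 → r--
[2,9] min(16,16)*7=112 best=143 → r--
[2,8] min(16,9)*6=54 best=143 → r--
[2,7] min(16,14)*5=70 best=143 → r--
[2,6] min(16,15)*4=60 best=143 → r--
[2,5] min(16,6)*3=18 best=143 → r--
[2,4] min(16,13)*2=26 best=143 → r--
[2,3] min(16,3)*1=3 best=143 → r--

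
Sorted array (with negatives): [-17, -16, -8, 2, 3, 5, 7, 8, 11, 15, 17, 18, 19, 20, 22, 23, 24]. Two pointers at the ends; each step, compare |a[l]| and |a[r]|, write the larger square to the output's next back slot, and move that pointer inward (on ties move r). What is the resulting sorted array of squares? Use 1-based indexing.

[1,17] |-17|<=|24| out[17]=576 → r--
[1,16] |-17|<=|23| out[16]=529 → r--
[1,15] |-17|<=|22| out[15]=484 → r--
[1,14] |-17|<=|20| out[14]=400 → r--
[1,13] |-17|<=|19| out[13]=361 → r--
[1,12] |-17|<=|18| out[12]=324 → r--
[1,11] |-17|<=|17| out[11]=289 → r--
[1,10] |-17|>|15| out[10]=289 → l++
[2,10] |-16|>|15| out[9]=256 → l++
[3,10] |-8|<=|15| out[8]=225 → r--
[3,9] |-8|<=|11| out[7]=121 → r--
[3,8] |-8|<=|8| out[6]=64 → r--
[3,7] |-8|>|7| out[5]=64 → l++
[4,7] |2|<=|7| out[4]=49 → r--
[4,6] |2|<=|5| out[3]=25 → r--
[4,5] |2|<=|3| out[2]=9 → r--
[4,4] |2|<=|2| out[1]=4 → r--

[4, 9, 25, 49, 64, 64, 121, 225, 256, 289, 289, 324, 361, 400, 484, 529, 576]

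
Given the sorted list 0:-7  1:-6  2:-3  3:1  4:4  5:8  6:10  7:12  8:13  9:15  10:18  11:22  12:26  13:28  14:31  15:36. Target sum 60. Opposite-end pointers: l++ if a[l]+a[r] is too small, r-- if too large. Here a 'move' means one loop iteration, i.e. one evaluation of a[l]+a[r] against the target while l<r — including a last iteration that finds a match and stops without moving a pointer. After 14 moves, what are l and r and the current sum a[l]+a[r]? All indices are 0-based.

[0,15] -7+36=29 <60 → l++
[1,15] -6+36=30 <60 → l++
[2,15] -3+36=33 <60 → l++
[3,15] 1+36=37 <60 → l++
[4,15] 4+36=40 <60 → l++
[5,15] 8+36=44 <60 → l++
[6,15] 10+36=46 <60 → l++
[7,15] 12+36=48 <60 → l++
[8,15] 13+36=49 <60 → l++
[9,15] 15+36=51 <60 → l++
[10,15] 18+36=54 <60 → l++
[11,15] 22+36=58 <60 → l++
[12,15] 26+36=62 >60 → r--
[12,14] 26+31=57 <60 → l++

l=13, r=14, sum=59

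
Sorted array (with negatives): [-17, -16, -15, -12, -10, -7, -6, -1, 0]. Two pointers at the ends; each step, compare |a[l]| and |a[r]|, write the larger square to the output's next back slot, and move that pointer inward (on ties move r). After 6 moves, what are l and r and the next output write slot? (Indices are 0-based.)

l=0 r=8: |-17|>|0| out[8]=289, l++
l=1 r=8: |-16|>|0| out[7]=256, l++
l=2 r=8: |-15|>|0| out[6]=225, l++
l=3 r=8: |-12|>|0| out[5]=144, l++
l=4 r=8: |-10|>|0| out[4]=100, l++
l=5 r=8: |-7|>|0| out[3]=49, l++

l=6, r=8, next write slot=2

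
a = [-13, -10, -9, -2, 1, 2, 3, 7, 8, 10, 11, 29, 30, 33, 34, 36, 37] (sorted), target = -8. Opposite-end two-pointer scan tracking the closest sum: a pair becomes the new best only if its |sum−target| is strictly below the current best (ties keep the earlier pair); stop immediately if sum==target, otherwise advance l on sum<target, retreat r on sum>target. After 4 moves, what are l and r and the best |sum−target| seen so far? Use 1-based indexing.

[1,17] -13+37=24 d=32 * → r--
[1,16] -13+36=23 d=31 * → r--
[1,15] -13+34=21 d=29 * → r--
[1,14] -13+33=20 d=28 * → r--

l=1, r=13, best |Δ|=28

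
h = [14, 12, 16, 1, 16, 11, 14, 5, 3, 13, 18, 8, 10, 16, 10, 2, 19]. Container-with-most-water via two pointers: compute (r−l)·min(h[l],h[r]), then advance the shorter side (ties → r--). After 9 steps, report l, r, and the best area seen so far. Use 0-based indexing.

l=9, r=16, best area=224

l=0 r=16: min(14,19)*16=224 best=224 *, l++
l=1 r=16: min(12,19)*15=180 best=224, l++
l=2 r=16: min(16,19)*14=224 best=224, l++
l=3 r=16: min(1,19)*13=13 best=224, l++
l=4 r=16: min(16,19)*12=192 best=224, l++
l=5 r=16: min(11,19)*11=121 best=224, l++
l=6 r=16: min(14,19)*10=140 best=224, l++
l=7 r=16: min(5,19)*9=45 best=224, l++
l=8 r=16: min(3,19)*8=24 best=224, l++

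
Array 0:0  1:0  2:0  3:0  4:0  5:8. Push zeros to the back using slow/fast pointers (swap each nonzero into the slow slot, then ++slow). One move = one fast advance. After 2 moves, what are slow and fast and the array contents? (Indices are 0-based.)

slow=0, fast=2, a=[0, 0, 0, 0, 0, 8]

(s=0,f=0) a[fast]=0 → fast++
(s=0,f=1) a[fast]=0 → fast++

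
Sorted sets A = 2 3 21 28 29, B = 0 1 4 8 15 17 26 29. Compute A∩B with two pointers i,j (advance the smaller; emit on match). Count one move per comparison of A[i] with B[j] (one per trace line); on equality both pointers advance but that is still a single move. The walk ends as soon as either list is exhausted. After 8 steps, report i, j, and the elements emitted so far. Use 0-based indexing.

i=2, j=6, emitted=[]

[i=0,j=0] 2>0 → j++
[i=0,j=1] 2>1 → j++
[i=0,j=2] 2<4 → i++
[i=1,j=2] 3<4 → i++
[i=2,j=2] 21>4 → j++
[i=2,j=3] 21>8 → j++
[i=2,j=4] 21>15 → j++
[i=2,j=5] 21>17 → j++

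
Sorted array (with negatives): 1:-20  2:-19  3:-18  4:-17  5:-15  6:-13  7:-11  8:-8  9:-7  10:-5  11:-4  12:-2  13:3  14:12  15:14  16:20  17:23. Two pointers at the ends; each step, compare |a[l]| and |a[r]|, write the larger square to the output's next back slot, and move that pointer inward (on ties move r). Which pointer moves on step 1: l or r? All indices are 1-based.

r

l=1 r=17: |-20|<=|23| out[17]=529, r--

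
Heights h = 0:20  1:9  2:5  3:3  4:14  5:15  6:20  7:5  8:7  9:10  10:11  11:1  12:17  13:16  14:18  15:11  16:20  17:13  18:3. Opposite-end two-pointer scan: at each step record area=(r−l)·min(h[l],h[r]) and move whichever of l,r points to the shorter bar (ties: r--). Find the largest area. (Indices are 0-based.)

max area = 320

[0,18] min(20,3)*18=54 best=54 * → r--
[0,17] min(20,13)*17=221 best=221 * → r--
[0,16] min(20,20)*16=320 best=320 * → r--
[0,15] min(20,11)*15=165 best=320 → r--
[0,14] min(20,18)*14=252 best=320 → r--
[0,13] min(20,16)*13=208 best=320 → r--
[0,12] min(20,17)*12=204 best=320 → r--
[0,11] min(20,1)*11=11 best=320 → r--
[0,10] min(20,11)*10=110 best=320 → r--
[0,9] min(20,10)*9=90 best=320 → r--
[0,8] min(20,7)*8=56 best=320 → r--
[0,7] min(20,5)*7=35 best=320 → r--
[0,6] min(20,20)*6=120 best=320 → r--
[0,5] min(20,15)*5=75 best=320 → r--
[0,4] min(20,14)*4=56 best=320 → r--
[0,3] min(20,3)*3=9 best=320 → r--
[0,2] min(20,5)*2=10 best=320 → r--
[0,1] min(20,9)*1=9 best=320 → r--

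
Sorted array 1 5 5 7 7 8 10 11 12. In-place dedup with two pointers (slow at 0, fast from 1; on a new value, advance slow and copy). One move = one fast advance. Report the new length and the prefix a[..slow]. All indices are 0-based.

(s=0,f=1) a[fast]=5≠a[slow]=1 write a[1]=5 → slow++,fast++
(s=1,f=2) a[fast]=5=a[slow] dup → fast++
(s=1,f=3) a[fast]=7≠a[slow]=5 write a[2]=7 → slow++,fast++
(s=2,f=4) a[fast]=7=a[slow] dup → fast++
(s=2,f=5) a[fast]=8≠a[slow]=7 write a[3]=8 → slow++,fast++
(s=3,f=6) a[fast]=10≠a[slow]=8 write a[4]=10 → slow++,fast++
(s=4,f=7) a[fast]=11≠a[slow]=10 write a[5]=11 → slow++,fast++
(s=5,f=8) a[fast]=12≠a[slow]=11 write a[6]=12 → slow++,fast++

length 7; prefix = [1, 5, 7, 8, 10, 11, 12]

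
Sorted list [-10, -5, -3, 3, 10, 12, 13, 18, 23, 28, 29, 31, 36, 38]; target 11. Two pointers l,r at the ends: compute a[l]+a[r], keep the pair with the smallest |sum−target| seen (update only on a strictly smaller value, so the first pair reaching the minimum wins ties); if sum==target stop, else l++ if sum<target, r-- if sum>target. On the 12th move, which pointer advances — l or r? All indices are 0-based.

r

[0,13] -10+38=28 d=17 * → r--
[0,12] -10+36=26 d=15 * → r--
[0,11] -10+31=21 d=10 * → r--
[0,10] -10+29=19 d=8 * → r--
[0,9] -10+28=18 d=7 * → r--
[0,8] -10+23=13 d=2 * → r--
[0,7] -10+18=8 d=3 → l++
[1,7] -5+18=13 d=2 → r--
[1,6] -5+13=8 d=3 → l++
[2,6] -3+13=10 d=1 * → l++
[3,6] 3+13=16 d=5 → r--
[3,5] 3+12=15 d=4 → r--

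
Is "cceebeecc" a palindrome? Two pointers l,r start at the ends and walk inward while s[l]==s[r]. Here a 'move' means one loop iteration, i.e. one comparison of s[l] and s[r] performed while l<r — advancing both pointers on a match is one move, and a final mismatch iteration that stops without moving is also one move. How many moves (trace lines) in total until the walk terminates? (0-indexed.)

4 moves

[0,8] 'c'=='c' → l++,r--
[1,7] 'c'=='c' → l++,r--
[2,6] 'e'=='e' → l++,r--
[3,5] 'e'=='e' → l++,r--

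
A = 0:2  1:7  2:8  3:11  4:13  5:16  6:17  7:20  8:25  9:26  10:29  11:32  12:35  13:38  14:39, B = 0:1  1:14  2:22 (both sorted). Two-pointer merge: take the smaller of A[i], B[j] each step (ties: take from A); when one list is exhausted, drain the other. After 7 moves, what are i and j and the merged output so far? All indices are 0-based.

i=5, j=2, merged so far=[1, 2, 7, 8, 11, 13, 14]

i=0 j=0: A[i]=2>B[j]=1 take 1, j++
i=0 j=1: A[i]=2<=B[j]=14 take 2, i++
i=1 j=1: A[i]=7<=B[j]=14 take 7, i++
i=2 j=1: A[i]=8<=B[j]=14 take 8, i++
i=3 j=1: A[i]=11<=B[j]=14 take 11, i++
i=4 j=1: A[i]=13<=B[j]=14 take 13, i++
i=5 j=1: A[i]=16>B[j]=14 take 14, j++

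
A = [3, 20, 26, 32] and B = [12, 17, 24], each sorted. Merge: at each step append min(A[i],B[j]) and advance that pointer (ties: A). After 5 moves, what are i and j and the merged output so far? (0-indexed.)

i=2, j=3, merged so far=[3, 12, 17, 20, 24]

i=0 j=0: A[i]=3<=B[j]=12 take 3, i++
i=1 j=0: A[i]=20>B[j]=12 take 12, j++
i=1 j=1: A[i]=20>B[j]=17 take 17, j++
i=1 j=2: A[i]=20<=B[j]=24 take 20, i++
i=2 j=2: A[i]=26>B[j]=24 take 24, j++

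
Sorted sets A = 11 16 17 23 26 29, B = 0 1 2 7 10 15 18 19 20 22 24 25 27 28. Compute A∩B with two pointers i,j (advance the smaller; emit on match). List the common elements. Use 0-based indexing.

i=0 j=0: 11>0, j++
i=0 j=1: 11>1, j++
i=0 j=2: 11>2, j++
i=0 j=3: 11>7, j++
i=0 j=4: 11>10, j++
i=0 j=5: 11<15, i++
i=1 j=5: 16>15, j++
i=1 j=6: 16<18, i++
i=2 j=6: 17<18, i++
i=3 j=6: 23>18, j++
i=3 j=7: 23>19, j++
i=3 j=8: 23>20, j++
i=3 j=9: 23>22, j++
i=3 j=10: 23<24, i++
i=4 j=10: 26>24, j++
i=4 j=11: 26>25, j++
i=4 j=12: 26<27, i++
i=5 j=12: 29>27, j++
i=5 j=13: 29>28, j++

intersection = []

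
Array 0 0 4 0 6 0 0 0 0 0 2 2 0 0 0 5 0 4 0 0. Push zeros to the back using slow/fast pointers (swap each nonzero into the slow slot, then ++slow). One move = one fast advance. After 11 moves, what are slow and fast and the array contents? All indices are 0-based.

(s=0,f=0) a[fast]=0 → fast++
(s=0,f=1) a[fast]=0 → fast++
(s=0,f=2) a[fast]=4≠0 swap→a[0]=4 → slow++,fast++
(s=1,f=3) a[fast]=0 → fast++
(s=1,f=4) a[fast]=6≠0 swap→a[1]=6 → slow++,fast++
(s=2,f=5) a[fast]=0 → fast++
(s=2,f=6) a[fast]=0 → fast++
(s=2,f=7) a[fast]=0 → fast++
(s=2,f=8) a[fast]=0 → fast++
(s=2,f=9) a[fast]=0 → fast++
(s=2,f=10) a[fast]=2≠0 swap→a[2]=2 → slow++,fast++

slow=3, fast=11, a=[4, 6, 2, 0, 0, 0, 0, 0, 0, 0, 0, 2, 0, 0, 0, 5, 0, 4, 0, 0]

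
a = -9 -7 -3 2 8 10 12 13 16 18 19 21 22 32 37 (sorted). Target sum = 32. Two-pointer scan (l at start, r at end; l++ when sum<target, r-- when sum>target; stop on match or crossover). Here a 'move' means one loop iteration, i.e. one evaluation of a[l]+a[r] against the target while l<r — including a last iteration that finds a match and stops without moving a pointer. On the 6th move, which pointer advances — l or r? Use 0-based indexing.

l=0 r=14: -9+37=28 <32, l++
l=1 r=14: -7+37=30 <32, l++
l=2 r=14: -3+37=34 >32, r--
l=2 r=13: -3+32=29 <32, l++
l=3 r=13: 2+32=34 >32, r--
l=3 r=12: 2+22=24 <32, l++

l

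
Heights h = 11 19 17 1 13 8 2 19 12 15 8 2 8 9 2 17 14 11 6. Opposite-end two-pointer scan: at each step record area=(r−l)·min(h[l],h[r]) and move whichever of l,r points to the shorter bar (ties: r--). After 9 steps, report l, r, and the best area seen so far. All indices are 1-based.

l=2, r=11, best area=238

[1,19] min(11,6)*18=108 best=108 * → r--
[1,18] min(11,11)*17=187 best=187 * → r--
[1,17] min(11,14)*16=176 best=187 → l++
[2,17] min(19,14)*15=210 best=210 * → r--
[2,16] min(19,17)*14=238 best=238 * → r--
[2,15] min(19,2)*13=26 best=238 → r--
[2,14] min(19,9)*12=108 best=238 → r--
[2,13] min(19,8)*11=88 best=238 → r--
[2,12] min(19,2)*10=20 best=238 → r--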